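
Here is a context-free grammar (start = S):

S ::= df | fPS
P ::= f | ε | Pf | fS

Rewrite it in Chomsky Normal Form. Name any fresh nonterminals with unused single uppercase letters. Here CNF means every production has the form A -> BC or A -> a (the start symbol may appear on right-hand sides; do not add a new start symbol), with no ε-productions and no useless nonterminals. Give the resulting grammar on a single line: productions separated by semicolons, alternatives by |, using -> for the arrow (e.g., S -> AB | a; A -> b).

Nullable: {P}; after ε-elimination: S -> df | fS | fPS; P -> f | Pf | fS.
No unit productions to eliminate.
TERM: introduce B -> d, A -> f and substitute in every rule of length ≥2.
BIN: S -> APS becomes S -> AC, C -> PS.

S -> AC | AS | BA; A -> f; B -> d; C -> PS; P -> f | AS | PA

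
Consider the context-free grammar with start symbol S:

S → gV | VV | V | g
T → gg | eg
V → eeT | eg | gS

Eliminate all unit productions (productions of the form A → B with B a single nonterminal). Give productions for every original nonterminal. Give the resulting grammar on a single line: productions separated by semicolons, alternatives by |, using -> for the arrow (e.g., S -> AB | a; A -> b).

Unit productions: S->V.
Unit pairs (A ⇒* B via units): (S,V).
S: inherits non-unit rules of {S, V} → VV | eeT | eg | g | gS | gV.
T: inherits non-unit rules of {T} → eg | gg.
V: inherits non-unit rules of {V} → eeT | eg | gS.

S -> g | VV | eg | gS | gV | eeT; T -> eg | gg; V -> eg | gS | eeT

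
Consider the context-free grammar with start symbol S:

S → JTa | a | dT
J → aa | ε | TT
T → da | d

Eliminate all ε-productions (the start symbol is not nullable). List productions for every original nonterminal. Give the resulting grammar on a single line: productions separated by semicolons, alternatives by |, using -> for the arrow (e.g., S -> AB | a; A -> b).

Nullable set: {J}.
S -> JTa: J nullable, giving JTa | Ta.
Drop J -> ε.
Unchanged (no nullable symbols): S -> a; S -> dT; J -> TT; J -> aa; T -> d; T -> da.

S -> a | Ta | dT | JTa; J -> TT | aa; T -> d | da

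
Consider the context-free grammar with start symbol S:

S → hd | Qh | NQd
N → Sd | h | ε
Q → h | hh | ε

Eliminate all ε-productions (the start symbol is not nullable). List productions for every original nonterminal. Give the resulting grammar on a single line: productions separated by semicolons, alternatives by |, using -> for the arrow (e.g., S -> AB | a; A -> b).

Nullable set: {N, Q}.
S -> NQd: N, Q nullable, giving NQd | Nd | Qd | d.
S -> Qh: Q nullable, giving Qh | h.
Drop N -> ε.
Drop Q -> ε.
Unchanged (no nullable symbols): S -> hd; N -> Sd; N -> h; Q -> h; Q -> hh.

S -> d | h | Nd | Qd | Qh | hd | NQd; N -> h | Sd; Q -> h | hh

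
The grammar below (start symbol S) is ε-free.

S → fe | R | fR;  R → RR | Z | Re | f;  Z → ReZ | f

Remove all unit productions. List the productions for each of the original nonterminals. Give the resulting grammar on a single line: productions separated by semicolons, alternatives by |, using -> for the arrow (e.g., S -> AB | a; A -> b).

S -> f | RR | Re | fR | fe | ReZ; R -> f | RR | Re | ReZ; Z -> f | ReZ

Unit productions: R->Z, S->R.
Unit pairs (A ⇒* B via units): (R,Z), (S,R), (S,Z).
S: inherits non-unit rules of {R, S, Z} → RR | Re | ReZ | f | fR | fe.
R: inherits non-unit rules of {R, Z} → RR | Re | ReZ | f.
Z: inherits non-unit rules of {Z} → ReZ | f.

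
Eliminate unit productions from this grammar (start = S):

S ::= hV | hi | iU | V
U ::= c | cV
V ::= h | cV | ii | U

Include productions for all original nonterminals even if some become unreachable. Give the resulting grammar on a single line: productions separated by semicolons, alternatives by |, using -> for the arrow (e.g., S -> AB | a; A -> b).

Unit productions: S->V, V->U.
Unit pairs (A ⇒* B via units): (S,U), (S,V), (V,U).
S: inherits non-unit rules of {S, U, V} → c | cV | h | hV | hi | iU | ii.
U: inherits non-unit rules of {U} → c | cV.
V: inherits non-unit rules of {U, V} → c | cV | h | ii.

S -> c | h | cV | hV | hi | iU | ii; U -> c | cV; V -> c | h | cV | ii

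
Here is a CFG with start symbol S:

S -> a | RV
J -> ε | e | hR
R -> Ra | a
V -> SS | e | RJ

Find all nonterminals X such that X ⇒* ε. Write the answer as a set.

Directly nullable (have an ε-rule): {J}.
Not nullable: R, S, V — each has a terminal in every rule's right-hand side or depends on a non-nullable symbol.

{J}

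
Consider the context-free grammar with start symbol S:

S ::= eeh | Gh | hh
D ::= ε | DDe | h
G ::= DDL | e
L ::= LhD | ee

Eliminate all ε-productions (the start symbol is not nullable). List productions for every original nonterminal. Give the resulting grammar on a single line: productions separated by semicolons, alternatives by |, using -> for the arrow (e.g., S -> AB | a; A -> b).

Nullable set: {D}.
Drop D -> ε.
D -> DDe: D, D nullable, giving DDe | De | e.
G -> DDL: D, D nullable, giving DDL | DL | L.
L -> LhD: D nullable, giving Lh | LhD.
Unchanged (no nullable symbols): S -> Gh; S -> eeh; S -> hh; D -> h; G -> e; L -> ee.

S -> Gh | hh | eeh; D -> e | h | De | DDe; G -> L | e | DL | DDL; L -> Lh | ee | LhD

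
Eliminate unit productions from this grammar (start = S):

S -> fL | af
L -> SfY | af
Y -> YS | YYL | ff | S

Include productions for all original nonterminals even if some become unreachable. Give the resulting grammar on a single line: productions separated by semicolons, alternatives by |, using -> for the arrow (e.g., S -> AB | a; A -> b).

S -> af | fL; L -> af | SfY; Y -> YS | af | fL | ff | YYL

Unit productions: Y->S.
Unit pairs (A ⇒* B via units): (Y,S).
S: inherits non-unit rules of {S} → af | fL.
L: inherits non-unit rules of {L} → SfY | af.
Y: inherits non-unit rules of {S, Y} → YS | YYL | af | fL | ff.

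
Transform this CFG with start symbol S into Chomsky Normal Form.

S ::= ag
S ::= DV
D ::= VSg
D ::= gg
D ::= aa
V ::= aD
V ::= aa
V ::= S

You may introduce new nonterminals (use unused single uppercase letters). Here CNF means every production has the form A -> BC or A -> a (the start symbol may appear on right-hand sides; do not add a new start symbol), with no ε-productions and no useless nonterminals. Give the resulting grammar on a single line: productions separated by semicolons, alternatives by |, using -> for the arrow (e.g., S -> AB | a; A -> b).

S -> BA | DV; A -> g; B -> a; C -> SA; D -> AA | BB | VC; V -> BA | BB | BD | DV

No ε-productions.
After unit-elimination: S -> DV | ag; D -> aa | gg | VSg; V -> DV | aD | aa | ag.
TERM: introduce B -> a, A -> g and substitute in every rule of length ≥2.
BIN: D -> VSA becomes D -> VC, C -> SA.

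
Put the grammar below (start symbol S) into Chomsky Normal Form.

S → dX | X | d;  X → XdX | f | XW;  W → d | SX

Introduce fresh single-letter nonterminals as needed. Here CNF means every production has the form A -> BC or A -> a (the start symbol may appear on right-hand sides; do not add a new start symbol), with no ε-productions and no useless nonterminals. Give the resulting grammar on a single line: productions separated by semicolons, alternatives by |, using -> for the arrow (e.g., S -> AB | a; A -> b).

S -> d | f | AX | XB | XW; A -> d; B -> AX; C -> AX; W -> d | SX; X -> f | XC | XW

No ε-productions.
After unit-elimination: S -> d | f | XW | dX | XdX; W -> d | SX; X -> f | XW | XdX.
TERM: introduce A -> d and substitute in every rule of length ≥2.
BIN: S -> XAX becomes S -> XB, B -> AX; X -> XAX becomes X -> XC, C -> AX.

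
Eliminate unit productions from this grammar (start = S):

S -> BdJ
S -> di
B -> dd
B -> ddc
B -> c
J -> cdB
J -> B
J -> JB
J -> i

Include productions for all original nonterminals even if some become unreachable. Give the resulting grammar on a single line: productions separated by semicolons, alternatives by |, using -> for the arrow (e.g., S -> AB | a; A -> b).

S -> di | BdJ; B -> c | dd | ddc; J -> c | i | JB | dd | cdB | ddc

Unit productions: J->B.
Unit pairs (A ⇒* B via units): (J,B).
S: inherits non-unit rules of {S} → BdJ | di.
B: inherits non-unit rules of {B} → c | dd | ddc.
J: inherits non-unit rules of {B, J} → JB | c | cdB | dd | ddc | i.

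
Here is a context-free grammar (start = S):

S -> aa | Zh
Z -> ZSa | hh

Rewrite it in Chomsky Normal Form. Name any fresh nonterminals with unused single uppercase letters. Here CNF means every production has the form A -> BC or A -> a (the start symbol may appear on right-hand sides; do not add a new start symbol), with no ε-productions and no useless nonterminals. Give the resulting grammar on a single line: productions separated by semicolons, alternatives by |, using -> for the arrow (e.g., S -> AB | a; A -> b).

No ε-productions.
No unit productions to eliminate.
TERM: introduce B -> a, A -> h and substitute in every rule of length ≥2.
BIN: Z -> ZSB becomes Z -> ZC, C -> SB.

S -> BB | ZA; A -> h; B -> a; C -> SB; Z -> AA | ZC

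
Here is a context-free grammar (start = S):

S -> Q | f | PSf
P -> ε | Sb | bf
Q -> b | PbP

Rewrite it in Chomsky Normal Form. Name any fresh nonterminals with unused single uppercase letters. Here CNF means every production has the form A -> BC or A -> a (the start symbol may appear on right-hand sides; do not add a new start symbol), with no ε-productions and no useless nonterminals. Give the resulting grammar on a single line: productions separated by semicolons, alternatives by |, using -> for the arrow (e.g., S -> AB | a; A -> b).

Nullable: {P}; after ε-elimination: S -> Q | f | Sf | PSf; P -> Sb | bf; Q -> b | Pb | bP | PbP.
After unit-elimination: S -> b | f | Pb | Sf | bP | PSf | PbP; P -> Sb | bf; Q -> b | Pb | bP | PbP.
TERM: introduce A -> b, B -> f and substitute in every rule of length ≥2.
BIN: Q -> PAP becomes Q -> PC, C -> AP; S -> PAP becomes S -> PD, D -> AP; S -> PSB becomes S -> PE, E -> SB.
Drop unreachable/unproductive: Q.

S -> b | f | AP | PA | PD | PE | SB; A -> b; B -> f; D -> AP; E -> SB; P -> AB | SA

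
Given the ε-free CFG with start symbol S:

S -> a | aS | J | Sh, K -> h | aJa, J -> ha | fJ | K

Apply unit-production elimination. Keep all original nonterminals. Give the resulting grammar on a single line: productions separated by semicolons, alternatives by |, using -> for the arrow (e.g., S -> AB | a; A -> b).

Unit productions: J->K, S->J.
Unit pairs (A ⇒* B via units): (J,K), (S,J), (S,K).
S: inherits non-unit rules of {J, K, S} → Sh | a | aJa | aS | fJ | h | ha.
J: inherits non-unit rules of {J, K} → aJa | fJ | h | ha.
K: inherits non-unit rules of {K} → aJa | h.

S -> a | h | Sh | aS | fJ | ha | aJa; J -> h | fJ | ha | aJa; K -> h | aJa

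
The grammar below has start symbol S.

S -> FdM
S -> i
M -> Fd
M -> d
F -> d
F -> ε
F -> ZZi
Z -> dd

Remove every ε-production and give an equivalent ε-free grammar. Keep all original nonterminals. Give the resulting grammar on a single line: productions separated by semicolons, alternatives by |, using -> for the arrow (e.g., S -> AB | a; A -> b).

Nullable set: {F}.
S -> FdM: F nullable, giving FdM | dM.
Drop F -> ε.
M -> Fd: F nullable, giving Fd | d.
Unchanged (no nullable symbols): S -> i; F -> ZZi; F -> d; M -> d; Z -> dd.

S -> i | dM | FdM; F -> d | ZZi; M -> d | Fd; Z -> dd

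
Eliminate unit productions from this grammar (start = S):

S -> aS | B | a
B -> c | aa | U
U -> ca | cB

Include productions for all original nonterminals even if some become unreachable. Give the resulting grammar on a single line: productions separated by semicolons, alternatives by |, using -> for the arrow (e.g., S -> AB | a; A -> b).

S -> a | c | aS | aa | cB | ca; B -> c | aa | cB | ca; U -> cB | ca

Unit productions: B->U, S->B.
Unit pairs (A ⇒* B via units): (B,U), (S,B), (S,U).
S: inherits non-unit rules of {B, S, U} → a | aS | aa | c | cB | ca.
B: inherits non-unit rules of {B, U} → aa | c | cB | ca.
U: inherits non-unit rules of {U} → cB | ca.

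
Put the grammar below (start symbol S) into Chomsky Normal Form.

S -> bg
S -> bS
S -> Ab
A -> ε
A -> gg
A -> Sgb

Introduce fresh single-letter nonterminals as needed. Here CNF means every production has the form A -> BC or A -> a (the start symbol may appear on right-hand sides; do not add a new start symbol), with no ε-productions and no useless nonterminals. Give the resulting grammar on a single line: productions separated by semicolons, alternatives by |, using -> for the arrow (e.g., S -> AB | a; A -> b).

S -> b | AC | CB | CS; A -> BB | SD; B -> g; C -> b; D -> BC

Nullable: {A}; after ε-elimination: S -> b | Ab | bS | bg; A -> gg | Sgb.
No unit productions to eliminate.
TERM: introduce C -> b, B -> g and substitute in every rule of length ≥2.
BIN: A -> SBC becomes A -> SD, D -> BC.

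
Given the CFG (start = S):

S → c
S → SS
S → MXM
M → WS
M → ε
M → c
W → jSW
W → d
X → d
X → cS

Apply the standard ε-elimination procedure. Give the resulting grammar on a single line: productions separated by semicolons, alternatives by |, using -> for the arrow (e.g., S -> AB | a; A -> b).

S -> X | c | MX | SS | XM | MXM; M -> c | WS; W -> d | jSW; X -> d | cS

Nullable set: {M}.
S -> MXM: M, M nullable, giving MX | MXM | X | XM.
Drop M -> ε.
Unchanged (no nullable symbols): S -> SS; S -> c; M -> WS; M -> c; W -> d; W -> jSW; X -> cS; X -> d.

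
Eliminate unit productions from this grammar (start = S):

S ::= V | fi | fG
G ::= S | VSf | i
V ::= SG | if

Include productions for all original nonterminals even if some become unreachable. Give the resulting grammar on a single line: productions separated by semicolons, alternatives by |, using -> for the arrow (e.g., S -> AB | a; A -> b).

S -> SG | fG | fi | if; G -> i | SG | fG | fi | if | VSf; V -> SG | if

Unit productions: G->S, S->V.
Unit pairs (A ⇒* B via units): (G,S), (G,V), (S,V).
S: inherits non-unit rules of {S, V} → SG | fG | fi | if.
G: inherits non-unit rules of {G, S, V} → SG | VSf | fG | fi | i | if.
V: inherits non-unit rules of {V} → SG | if.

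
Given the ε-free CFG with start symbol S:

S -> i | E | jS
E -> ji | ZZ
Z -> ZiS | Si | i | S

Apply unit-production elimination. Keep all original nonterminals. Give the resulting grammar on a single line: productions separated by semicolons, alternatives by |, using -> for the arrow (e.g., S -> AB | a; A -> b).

Unit productions: S->E, Z->S.
Unit pairs (A ⇒* B via units): (S,E), (Z,E), (Z,S).
S: inherits non-unit rules of {E, S} → ZZ | i | jS | ji.
E: inherits non-unit rules of {E} → ZZ | ji.
Z: inherits non-unit rules of {E, S, Z} → Si | ZZ | ZiS | i | jS | ji.

S -> i | ZZ | jS | ji; E -> ZZ | ji; Z -> i | Si | ZZ | jS | ji | ZiS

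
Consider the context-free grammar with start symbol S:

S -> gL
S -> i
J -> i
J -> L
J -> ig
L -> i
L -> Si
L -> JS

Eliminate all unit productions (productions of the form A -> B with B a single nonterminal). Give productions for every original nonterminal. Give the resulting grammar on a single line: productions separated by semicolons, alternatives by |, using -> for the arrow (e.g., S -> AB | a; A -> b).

Unit productions: J->L.
Unit pairs (A ⇒* B via units): (J,L).
S: inherits non-unit rules of {S} → gL | i.
J: inherits non-unit rules of {J, L} → JS | Si | i | ig.
L: inherits non-unit rules of {L} → JS | Si | i.

S -> i | gL; J -> i | JS | Si | ig; L -> i | JS | Si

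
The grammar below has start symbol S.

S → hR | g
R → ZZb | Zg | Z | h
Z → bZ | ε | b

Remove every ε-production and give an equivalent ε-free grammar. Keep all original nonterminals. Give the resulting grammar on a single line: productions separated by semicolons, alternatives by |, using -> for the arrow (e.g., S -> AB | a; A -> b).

Nullable set: {R, Z}.
S -> hR: R nullable, giving h | hR.
R -> Z: Z nullable, giving Z.
R -> ZZb: Z, Z nullable, giving ZZb | Zb | b.
R -> Zg: Z nullable, giving Zg | g.
Drop Z -> ε.
Z -> bZ: Z nullable, giving b | bZ.
Unchanged (no nullable symbols): S -> g; R -> h; Z -> b.

S -> g | h | hR; R -> Z | b | g | h | Zb | Zg | ZZb; Z -> b | bZ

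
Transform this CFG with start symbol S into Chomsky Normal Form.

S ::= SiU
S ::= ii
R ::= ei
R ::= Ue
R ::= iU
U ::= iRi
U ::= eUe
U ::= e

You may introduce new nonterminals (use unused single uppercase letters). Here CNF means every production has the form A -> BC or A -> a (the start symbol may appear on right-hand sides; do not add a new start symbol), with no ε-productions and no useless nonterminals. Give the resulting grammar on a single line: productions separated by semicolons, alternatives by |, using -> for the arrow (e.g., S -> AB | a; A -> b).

No ε-productions.
No unit productions to eliminate.
TERM: introduce A -> e, B -> i and substitute in every rule of length ≥2.
BIN: S -> SBU becomes S -> SC, C -> BU; U -> AUA becomes U -> AD, D -> UA; U -> BRB becomes U -> BE, E -> RB.

S -> BB | SC; A -> e; B -> i; C -> BU; D -> UA; E -> RB; R -> AB | BU | UA; U -> e | AD | BE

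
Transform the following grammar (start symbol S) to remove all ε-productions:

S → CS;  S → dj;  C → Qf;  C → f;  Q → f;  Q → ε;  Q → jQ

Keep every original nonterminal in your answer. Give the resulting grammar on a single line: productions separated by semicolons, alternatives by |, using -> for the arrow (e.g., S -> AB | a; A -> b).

Nullable set: {Q}.
C -> Qf: Q nullable, giving Qf | f.
Drop Q -> ε.
Q -> jQ: Q nullable, giving j | jQ.
Unchanged (no nullable symbols): S -> CS; S -> dj; C -> f; Q -> f.

S -> CS | dj; C -> f | Qf; Q -> f | j | jQ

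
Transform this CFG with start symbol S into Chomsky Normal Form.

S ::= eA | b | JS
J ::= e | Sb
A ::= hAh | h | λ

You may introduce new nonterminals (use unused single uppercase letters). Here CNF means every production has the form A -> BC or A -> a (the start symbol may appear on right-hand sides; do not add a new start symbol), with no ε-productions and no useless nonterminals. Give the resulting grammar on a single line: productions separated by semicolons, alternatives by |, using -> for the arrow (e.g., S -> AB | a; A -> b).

S -> b | e | DA | JS; A -> h | BB | BE; B -> h; C -> b; D -> e; E -> AB; J -> e | SC

Nullable: {A}; after ε-elimination: S -> b | e | JS | eA; A -> h | hh | hAh; J -> e | Sb.
No unit productions to eliminate.
TERM: introduce C -> b, D -> e, B -> h and substitute in every rule of length ≥2.
BIN: A -> BAB becomes A -> BE, E -> AB.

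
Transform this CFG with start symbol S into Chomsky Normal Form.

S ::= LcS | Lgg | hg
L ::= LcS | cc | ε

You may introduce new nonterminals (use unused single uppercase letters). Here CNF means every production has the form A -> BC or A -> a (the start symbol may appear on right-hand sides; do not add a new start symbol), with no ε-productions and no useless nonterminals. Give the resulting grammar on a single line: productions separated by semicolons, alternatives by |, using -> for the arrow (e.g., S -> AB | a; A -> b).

Nullable: {L}; after ε-elimination: S -> cS | gg | hg | LcS | Lgg; L -> cS | cc | LcS.
No unit productions to eliminate.
TERM: introduce A -> c, B -> g, C -> h and substitute in every rule of length ≥2.
BIN: L -> LAS becomes L -> LD, D -> AS; S -> LAS becomes S -> LE, E -> AS; S -> LBB becomes S -> LF, F -> BB.

S -> AS | BB | CB | LE | LF; A -> c; B -> g; C -> h; D -> AS; E -> AS; F -> BB; L -> AA | AS | LD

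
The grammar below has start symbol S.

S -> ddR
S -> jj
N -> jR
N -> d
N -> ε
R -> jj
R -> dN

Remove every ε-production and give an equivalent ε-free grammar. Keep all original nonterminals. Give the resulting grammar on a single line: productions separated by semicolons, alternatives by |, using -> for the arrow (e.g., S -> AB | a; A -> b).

S -> jj | ddR; N -> d | jR; R -> d | dN | jj

Nullable set: {N}.
Drop N -> ε.
R -> dN: N nullable, giving d | dN.
Unchanged (no nullable symbols): S -> ddR; S -> jj; N -> d; N -> jR; R -> jj.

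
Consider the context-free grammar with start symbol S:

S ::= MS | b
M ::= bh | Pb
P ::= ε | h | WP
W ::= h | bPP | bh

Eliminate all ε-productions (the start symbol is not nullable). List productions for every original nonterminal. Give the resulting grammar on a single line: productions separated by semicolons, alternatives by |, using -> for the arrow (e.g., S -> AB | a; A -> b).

S -> b | MS; M -> b | Pb | bh; P -> W | h | WP; W -> b | h | bP | bh | bPP

Nullable set: {P}.
M -> Pb: P nullable, giving Pb | b.
Drop P -> ε.
P -> WP: P nullable, giving W | WP.
W -> bPP: P, P nullable, giving b | bP | bPP.
Unchanged (no nullable symbols): S -> MS; S -> b; M -> bh; P -> h; W -> bh; W -> h.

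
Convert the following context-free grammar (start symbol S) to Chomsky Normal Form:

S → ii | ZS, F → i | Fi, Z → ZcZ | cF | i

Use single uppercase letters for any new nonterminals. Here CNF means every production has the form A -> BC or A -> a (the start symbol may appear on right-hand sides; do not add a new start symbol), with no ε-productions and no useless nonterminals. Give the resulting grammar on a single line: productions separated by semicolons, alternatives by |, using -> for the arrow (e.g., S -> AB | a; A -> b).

No ε-productions.
No unit productions to eliminate.
TERM: introduce B -> c, A -> i and substitute in every rule of length ≥2.
BIN: Z -> ZBZ becomes Z -> ZC, C -> BZ.

S -> AA | ZS; A -> i; B -> c; C -> BZ; F -> i | FA; Z -> i | BF | ZC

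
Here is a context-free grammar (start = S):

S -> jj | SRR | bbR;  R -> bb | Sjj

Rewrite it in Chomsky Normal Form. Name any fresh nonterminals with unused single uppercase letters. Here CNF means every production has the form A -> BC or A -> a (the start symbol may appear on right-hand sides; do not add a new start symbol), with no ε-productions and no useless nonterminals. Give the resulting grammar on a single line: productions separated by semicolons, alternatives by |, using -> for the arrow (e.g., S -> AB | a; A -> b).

S -> AA | BD | SE; A -> j; B -> b; C -> AA; D -> BR; E -> RR; R -> BB | SC

No ε-productions.
No unit productions to eliminate.
TERM: introduce B -> b, A -> j and substitute in every rule of length ≥2.
BIN: R -> SAA becomes R -> SC, C -> AA; S -> BBR becomes S -> BD, D -> BR; S -> SRR becomes S -> SE, E -> RR.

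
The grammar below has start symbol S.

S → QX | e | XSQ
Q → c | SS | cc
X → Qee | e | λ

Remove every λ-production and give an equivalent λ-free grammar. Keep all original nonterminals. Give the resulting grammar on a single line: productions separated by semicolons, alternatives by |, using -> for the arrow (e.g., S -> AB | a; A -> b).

Nullable set: {X}.
S -> QX: X nullable, giving Q | QX.
S -> XSQ: X nullable, giving SQ | XSQ.
Drop X -> λ.
Unchanged (no nullable symbols): S -> e; Q -> SS; Q -> c; Q -> cc; X -> Qee; X -> e.

S -> Q | e | QX | SQ | XSQ; Q -> c | SS | cc; X -> e | Qee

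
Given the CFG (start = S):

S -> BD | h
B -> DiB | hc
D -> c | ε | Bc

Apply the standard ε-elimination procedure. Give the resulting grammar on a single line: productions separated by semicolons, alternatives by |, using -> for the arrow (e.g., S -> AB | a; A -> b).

S -> B | h | BD; B -> hc | iB | DiB; D -> c | Bc

Nullable set: {D}.
S -> BD: D nullable, giving B | BD.
B -> DiB: D nullable, giving DiB | iB.
Drop D -> ε.
Unchanged (no nullable symbols): S -> h; B -> hc; D -> Bc; D -> c.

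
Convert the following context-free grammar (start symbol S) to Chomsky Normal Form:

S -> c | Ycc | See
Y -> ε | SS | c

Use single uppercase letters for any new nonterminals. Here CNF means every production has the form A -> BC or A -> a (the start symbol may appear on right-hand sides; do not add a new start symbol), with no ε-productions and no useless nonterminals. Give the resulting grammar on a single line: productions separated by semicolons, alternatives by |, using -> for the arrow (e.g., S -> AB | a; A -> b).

S -> c | BB | SC | YD; A -> e; B -> c; C -> AA; D -> BB; Y -> c | SS

Nullable: {Y}; after ε-elimination: S -> c | cc | See | Ycc; Y -> c | SS.
No unit productions to eliminate.
TERM: introduce B -> c, A -> e and substitute in every rule of length ≥2.
BIN: S -> SAA becomes S -> SC, C -> AA; S -> YBB becomes S -> YD, D -> BB.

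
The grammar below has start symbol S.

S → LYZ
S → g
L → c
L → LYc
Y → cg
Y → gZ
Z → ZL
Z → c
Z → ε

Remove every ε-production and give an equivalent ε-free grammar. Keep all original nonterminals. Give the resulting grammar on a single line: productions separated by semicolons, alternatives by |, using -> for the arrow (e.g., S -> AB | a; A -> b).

Nullable set: {Z}.
S -> LYZ: Z nullable, giving LY | LYZ.
Y -> gZ: Z nullable, giving g | gZ.
Drop Z -> ε.
Z -> ZL: Z nullable, giving L | ZL.
Unchanged (no nullable symbols): S -> g; L -> LYc; L -> c; Y -> cg; Z -> c.

S -> g | LY | LYZ; L -> c | LYc; Y -> g | cg | gZ; Z -> L | c | ZL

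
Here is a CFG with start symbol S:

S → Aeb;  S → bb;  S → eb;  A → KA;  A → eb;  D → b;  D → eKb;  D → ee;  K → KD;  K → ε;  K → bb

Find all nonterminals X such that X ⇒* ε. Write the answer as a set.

Directly nullable (have an ε-rule): {K}.
Not nullable: A, D, S — each has a terminal in every rule's right-hand side or depends on a non-nullable symbol.

{K}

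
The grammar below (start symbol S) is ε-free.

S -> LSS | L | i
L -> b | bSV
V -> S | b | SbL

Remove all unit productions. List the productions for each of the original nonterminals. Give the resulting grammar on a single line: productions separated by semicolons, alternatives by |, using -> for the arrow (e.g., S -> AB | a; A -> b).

S -> b | i | LSS | bSV; L -> b | bSV; V -> b | i | LSS | SbL | bSV

Unit productions: S->L, V->S.
Unit pairs (A ⇒* B via units): (S,L), (V,L), (V,S).
S: inherits non-unit rules of {L, S} → LSS | b | bSV | i.
L: inherits non-unit rules of {L} → b | bSV.
V: inherits non-unit rules of {L, S, V} → LSS | SbL | b | bSV | i.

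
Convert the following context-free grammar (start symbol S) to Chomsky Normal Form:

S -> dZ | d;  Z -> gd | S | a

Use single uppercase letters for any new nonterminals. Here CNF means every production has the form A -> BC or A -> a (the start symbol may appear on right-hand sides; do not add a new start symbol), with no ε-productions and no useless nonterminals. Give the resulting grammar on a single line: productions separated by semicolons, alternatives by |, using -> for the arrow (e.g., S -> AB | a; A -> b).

No ε-productions.
After unit-elimination: S -> d | dZ; Z -> a | d | dZ | gd.
TERM: introduce A -> d, B -> g and substitute in every rule of length ≥2.

S -> d | AZ; A -> d; B -> g; Z -> a | d | AZ | BA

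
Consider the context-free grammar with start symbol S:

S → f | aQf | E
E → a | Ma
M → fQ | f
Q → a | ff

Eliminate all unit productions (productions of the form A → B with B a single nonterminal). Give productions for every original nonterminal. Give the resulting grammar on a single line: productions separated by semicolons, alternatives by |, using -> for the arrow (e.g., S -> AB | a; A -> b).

Unit productions: S->E.
Unit pairs (A ⇒* B via units): (S,E).
S: inherits non-unit rules of {E, S} → Ma | a | aQf | f.
E: inherits non-unit rules of {E} → Ma | a.
M: inherits non-unit rules of {M} → f | fQ.
Q: inherits non-unit rules of {Q} → a | ff.

S -> a | f | Ma | aQf; E -> a | Ma; M -> f | fQ; Q -> a | ff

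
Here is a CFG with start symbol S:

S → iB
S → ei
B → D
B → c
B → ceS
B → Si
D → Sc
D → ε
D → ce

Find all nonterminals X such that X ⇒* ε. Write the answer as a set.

Directly nullable (have an ε-rule): {D}.
B is nullable via B -> D (every symbol on the right is already known nullable).
Not nullable: S — each has a terminal in every rule's right-hand side or depends on a non-nullable symbol.

{B, D}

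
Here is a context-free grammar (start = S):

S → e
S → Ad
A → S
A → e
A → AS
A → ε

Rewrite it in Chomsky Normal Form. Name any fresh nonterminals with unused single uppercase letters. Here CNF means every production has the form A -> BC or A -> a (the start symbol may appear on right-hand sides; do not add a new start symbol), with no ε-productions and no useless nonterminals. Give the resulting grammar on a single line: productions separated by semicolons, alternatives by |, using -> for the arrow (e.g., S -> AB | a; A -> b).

Nullable: {A}; after ε-elimination: S -> d | e | Ad; A -> S | e | AS.
After unit-elimination: S -> d | e | Ad; A -> d | e | AS | Ad.
TERM: introduce B -> d and substitute in every rule of length ≥2.

S -> d | e | AB; A -> d | e | AB | AS; B -> d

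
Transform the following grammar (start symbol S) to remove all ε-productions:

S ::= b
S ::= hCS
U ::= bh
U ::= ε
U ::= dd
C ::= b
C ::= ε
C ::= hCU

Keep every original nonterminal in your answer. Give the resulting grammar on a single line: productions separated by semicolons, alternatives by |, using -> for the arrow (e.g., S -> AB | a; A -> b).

Nullable set: {C, U}.
S -> hCS: C nullable, giving hCS | hS.
Drop C -> ε.
C -> hCU: C, U nullable, giving h | hC | hCU | hU.
Drop U -> ε.
Unchanged (no nullable symbols): S -> b; C -> b; U -> bh; U -> dd.

S -> b | hS | hCS; C -> b | h | hC | hU | hCU; U -> bh | dd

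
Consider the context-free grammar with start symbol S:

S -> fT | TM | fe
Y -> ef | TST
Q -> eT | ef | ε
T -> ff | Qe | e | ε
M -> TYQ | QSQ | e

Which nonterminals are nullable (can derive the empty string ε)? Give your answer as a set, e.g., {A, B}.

Directly nullable (have an ε-rule): {Q, T}.
Not nullable: M, S, Y — each has a terminal in every rule's right-hand side or depends on a non-nullable symbol.

{Q, T}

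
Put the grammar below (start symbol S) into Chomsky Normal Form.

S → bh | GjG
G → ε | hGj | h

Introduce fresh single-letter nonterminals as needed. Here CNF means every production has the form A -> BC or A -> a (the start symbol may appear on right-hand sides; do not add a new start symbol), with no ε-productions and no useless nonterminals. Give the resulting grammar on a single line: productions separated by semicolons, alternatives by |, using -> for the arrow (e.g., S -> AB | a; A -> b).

S -> j | BG | CA | GB | GE; A -> h; B -> j; C -> b; D -> GB; E -> BG; G -> h | AB | AD

Nullable: {G}; after ε-elimination: S -> j | Gj | bh | jG | GjG; G -> h | hj | hGj.
No unit productions to eliminate.
TERM: introduce C -> b, A -> h, B -> j and substitute in every rule of length ≥2.
BIN: G -> AGB becomes G -> AD, D -> GB; S -> GBG becomes S -> GE, E -> BG.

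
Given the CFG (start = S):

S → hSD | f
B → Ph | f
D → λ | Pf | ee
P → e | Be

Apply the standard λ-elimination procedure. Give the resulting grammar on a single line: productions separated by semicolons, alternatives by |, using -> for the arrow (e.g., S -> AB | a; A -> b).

S -> f | hS | hSD; B -> f | Ph; D -> Pf | ee; P -> e | Be

Nullable set: {D}.
S -> hSD: D nullable, giving hS | hSD.
Drop D -> λ.
Unchanged (no nullable symbols): S -> f; B -> Ph; B -> f; D -> Pf; D -> ee; P -> Be; P -> e.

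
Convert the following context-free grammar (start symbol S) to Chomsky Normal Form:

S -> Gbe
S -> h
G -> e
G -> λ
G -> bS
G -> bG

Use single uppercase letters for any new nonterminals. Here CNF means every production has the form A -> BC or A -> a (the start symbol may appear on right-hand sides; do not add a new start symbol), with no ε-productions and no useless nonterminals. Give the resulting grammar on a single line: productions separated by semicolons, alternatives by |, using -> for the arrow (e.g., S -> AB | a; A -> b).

Nullable: {G}; after ε-elimination: S -> h | be | Gbe; G -> b | e | bG | bS.
No unit productions to eliminate.
TERM: introduce A -> b, B -> e and substitute in every rule of length ≥2.
BIN: S -> GAB becomes S -> GC, C -> AB.

S -> h | AB | GC; A -> b; B -> e; C -> AB; G -> b | e | AG | AS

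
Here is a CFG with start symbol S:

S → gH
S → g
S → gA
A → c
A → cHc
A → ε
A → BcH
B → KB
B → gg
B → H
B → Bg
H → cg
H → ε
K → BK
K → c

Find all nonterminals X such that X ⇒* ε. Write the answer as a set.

{A, B, H}

Directly nullable (have an ε-rule): {A, H}.
B is nullable via B -> H (every symbol on the right is already known nullable).
Not nullable: K, S — each has a terminal in every rule's right-hand side or depends on a non-nullable symbol.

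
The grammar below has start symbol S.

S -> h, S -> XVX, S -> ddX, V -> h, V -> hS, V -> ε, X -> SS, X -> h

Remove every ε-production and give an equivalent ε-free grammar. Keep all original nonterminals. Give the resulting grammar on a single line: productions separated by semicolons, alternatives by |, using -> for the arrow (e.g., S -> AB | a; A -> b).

S -> h | XX | XVX | ddX; V -> h | hS; X -> h | SS

Nullable set: {V}.
S -> XVX: V nullable, giving XVX | XX.
Drop V -> ε.
Unchanged (no nullable symbols): S -> ddX; S -> h; V -> h; V -> hS; X -> SS; X -> h.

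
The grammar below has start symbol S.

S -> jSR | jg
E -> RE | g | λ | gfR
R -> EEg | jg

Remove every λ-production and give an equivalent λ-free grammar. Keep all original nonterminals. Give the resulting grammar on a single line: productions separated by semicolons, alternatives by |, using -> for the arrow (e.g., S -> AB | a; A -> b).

S -> jg | jSR; E -> R | g | RE | gfR; R -> g | Eg | jg | EEg

Nullable set: {E}.
Drop E -> λ.
E -> RE: E nullable, giving R | RE.
R -> EEg: E, E nullable, giving EEg | Eg | g.
Unchanged (no nullable symbols): S -> jSR; S -> jg; E -> g; E -> gfR; R -> jg.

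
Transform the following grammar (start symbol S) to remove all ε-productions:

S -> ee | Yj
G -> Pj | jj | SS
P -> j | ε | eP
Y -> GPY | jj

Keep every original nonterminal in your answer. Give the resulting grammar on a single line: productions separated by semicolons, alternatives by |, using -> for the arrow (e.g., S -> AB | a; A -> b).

Nullable set: {P}.
G -> Pj: P nullable, giving Pj | j.
Drop P -> ε.
P -> eP: P nullable, giving e | eP.
Y -> GPY: P nullable, giving GPY | GY.
Unchanged (no nullable symbols): S -> Yj; S -> ee; G -> SS; G -> jj; P -> j; Y -> jj.

S -> Yj | ee; G -> j | Pj | SS | jj; P -> e | j | eP; Y -> GY | jj | GPY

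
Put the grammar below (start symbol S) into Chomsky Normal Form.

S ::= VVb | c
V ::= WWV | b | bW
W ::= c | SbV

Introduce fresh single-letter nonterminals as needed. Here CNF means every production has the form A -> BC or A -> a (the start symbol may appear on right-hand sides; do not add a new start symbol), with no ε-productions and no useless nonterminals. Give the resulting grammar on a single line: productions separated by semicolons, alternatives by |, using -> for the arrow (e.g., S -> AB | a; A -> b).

S -> c | VB; A -> b; B -> VA; C -> WV; D -> AV; V -> b | AW | WC; W -> c | SD

No ε-productions.
No unit productions to eliminate.
TERM: introduce A -> b and substitute in every rule of length ≥2.
BIN: S -> VVA becomes S -> VB, B -> VA; V -> WWV becomes V -> WC, C -> WV; W -> SAV becomes W -> SD, D -> AV.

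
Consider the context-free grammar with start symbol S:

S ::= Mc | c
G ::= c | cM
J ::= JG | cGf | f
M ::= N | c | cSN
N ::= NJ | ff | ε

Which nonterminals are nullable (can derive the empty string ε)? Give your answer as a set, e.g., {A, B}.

Directly nullable (have an ε-rule): {N}.
M is nullable via M -> N (every symbol on the right is already known nullable).
Not nullable: G, J, S — each has a terminal in every rule's right-hand side or depends on a non-nullable symbol.

{M, N}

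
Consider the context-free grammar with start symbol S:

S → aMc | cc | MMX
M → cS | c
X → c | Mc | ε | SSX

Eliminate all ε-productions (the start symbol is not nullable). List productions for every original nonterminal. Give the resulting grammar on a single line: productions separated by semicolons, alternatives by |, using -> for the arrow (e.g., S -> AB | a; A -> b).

Nullable set: {X}.
S -> MMX: X nullable, giving MM | MMX.
Drop X -> ε.
X -> SSX: X nullable, giving SS | SSX.
Unchanged (no nullable symbols): S -> aMc; S -> cc; M -> c; M -> cS; X -> Mc; X -> c.

S -> MM | cc | MMX | aMc; M -> c | cS; X -> c | Mc | SS | SSX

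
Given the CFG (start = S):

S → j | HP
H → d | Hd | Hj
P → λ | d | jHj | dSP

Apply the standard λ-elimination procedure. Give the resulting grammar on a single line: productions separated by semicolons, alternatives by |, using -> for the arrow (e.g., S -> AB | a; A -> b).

S -> H | j | HP; H -> d | Hd | Hj; P -> d | dS | dSP | jHj

Nullable set: {P}.
S -> HP: P nullable, giving H | HP.
Drop P -> λ.
P -> dSP: P nullable, giving dS | dSP.
Unchanged (no nullable symbols): S -> j; H -> Hd; H -> Hj; H -> d; P -> d; P -> jHj.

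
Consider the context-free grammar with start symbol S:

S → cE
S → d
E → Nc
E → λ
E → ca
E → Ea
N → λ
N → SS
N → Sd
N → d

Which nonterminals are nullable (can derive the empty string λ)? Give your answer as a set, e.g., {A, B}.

{E, N}

Directly nullable (have an ε-rule): {E, N}.
Not nullable: S — each has a terminal in every rule's right-hand side or depends on a non-nullable symbol.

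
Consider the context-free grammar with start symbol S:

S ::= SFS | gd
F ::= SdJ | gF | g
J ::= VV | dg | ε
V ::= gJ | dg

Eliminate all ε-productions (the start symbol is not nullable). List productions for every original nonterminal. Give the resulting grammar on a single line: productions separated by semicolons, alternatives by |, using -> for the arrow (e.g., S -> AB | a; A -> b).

S -> gd | SFS; F -> g | Sd | gF | SdJ; J -> VV | dg; V -> g | dg | gJ

Nullable set: {J}.
F -> SdJ: J nullable, giving Sd | SdJ.
Drop J -> ε.
V -> gJ: J nullable, giving g | gJ.
Unchanged (no nullable symbols): S -> SFS; S -> gd; F -> g; F -> gF; J -> VV; J -> dg; V -> dg.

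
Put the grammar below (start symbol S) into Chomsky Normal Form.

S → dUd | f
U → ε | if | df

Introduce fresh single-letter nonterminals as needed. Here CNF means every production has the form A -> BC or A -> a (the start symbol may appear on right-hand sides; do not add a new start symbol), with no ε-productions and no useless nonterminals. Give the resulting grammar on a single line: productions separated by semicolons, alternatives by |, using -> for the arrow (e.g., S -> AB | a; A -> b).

Nullable: {U}; after ε-elimination: S -> f | dd | dUd; U -> df | if.
No unit productions to eliminate.
TERM: introduce A -> d, B -> f, C -> i and substitute in every rule of length ≥2.
BIN: S -> AUA becomes S -> AD, D -> UA.

S -> f | AA | AD; A -> d; B -> f; C -> i; D -> UA; U -> AB | CB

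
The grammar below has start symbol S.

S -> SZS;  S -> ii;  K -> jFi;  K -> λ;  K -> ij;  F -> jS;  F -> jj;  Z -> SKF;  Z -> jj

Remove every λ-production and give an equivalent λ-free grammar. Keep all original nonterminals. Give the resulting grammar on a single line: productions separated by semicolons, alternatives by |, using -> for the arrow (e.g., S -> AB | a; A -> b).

S -> ii | SZS; F -> jS | jj; K -> ij | jFi; Z -> SF | jj | SKF

Nullable set: {K}.
Drop K -> λ.
Z -> SKF: K nullable, giving SF | SKF.
Unchanged (no nullable symbols): S -> SZS; S -> ii; F -> jS; F -> jj; K -> ij; K -> jFi; Z -> jj.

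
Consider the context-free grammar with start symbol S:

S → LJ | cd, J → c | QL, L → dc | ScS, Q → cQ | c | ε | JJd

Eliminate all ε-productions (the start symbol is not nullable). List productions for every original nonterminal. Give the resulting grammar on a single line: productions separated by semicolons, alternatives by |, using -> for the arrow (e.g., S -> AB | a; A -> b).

Nullable set: {Q}.
J -> QL: Q nullable, giving L | QL.
Drop Q -> ε.
Q -> cQ: Q nullable, giving c | cQ.
Unchanged (no nullable symbols): S -> LJ; S -> cd; J -> c; L -> ScS; L -> dc; Q -> JJd; Q -> c.

S -> LJ | cd; J -> L | c | QL; L -> dc | ScS; Q -> c | cQ | JJd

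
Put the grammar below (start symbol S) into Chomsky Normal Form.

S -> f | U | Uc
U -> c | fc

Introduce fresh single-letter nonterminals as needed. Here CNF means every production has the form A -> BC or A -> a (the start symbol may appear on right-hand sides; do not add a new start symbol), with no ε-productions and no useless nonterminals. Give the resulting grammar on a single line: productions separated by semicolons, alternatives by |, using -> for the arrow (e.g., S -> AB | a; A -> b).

No ε-productions.
After unit-elimination: S -> c | f | Uc | fc; U -> c | fc.
TERM: introduce A -> c, B -> f and substitute in every rule of length ≥2.

S -> c | f | BA | UA; A -> c; B -> f; U -> c | BA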